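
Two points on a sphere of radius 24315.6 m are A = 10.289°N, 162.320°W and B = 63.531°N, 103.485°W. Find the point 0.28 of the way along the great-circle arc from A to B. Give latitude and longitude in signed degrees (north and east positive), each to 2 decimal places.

Central angle δ = 1.1736 rad. Interpolating on the sphere with fraction f = 0.28:
P = [sin((1−f)δ)·A + sin(fδ)·B] / sin δ = 0.8111·A + 0.3500·B in Cartesian coordinates,
giving P = (-0.7967, -0.3941, 0.4582), i.e. latitude 27.27°, longitude -153.68°.

27.27°, -153.68°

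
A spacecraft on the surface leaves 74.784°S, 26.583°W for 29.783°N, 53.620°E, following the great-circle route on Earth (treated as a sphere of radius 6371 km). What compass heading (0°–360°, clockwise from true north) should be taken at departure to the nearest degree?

Δλ = 80.203° = 1.3998 rad.
y = sin Δλ · cos φ₂ = (0.9854)(0.8679) = 0.8553
x = cos φ₁ sin φ₂ − sin φ₁ cos φ₂ cos Δλ = (0.2625)(0.4967) − (-0.9649)(0.8679)(0.1702) = 0.2729
θ = atan2(y, x) = 72.30°, so the bearing is 72°.

72°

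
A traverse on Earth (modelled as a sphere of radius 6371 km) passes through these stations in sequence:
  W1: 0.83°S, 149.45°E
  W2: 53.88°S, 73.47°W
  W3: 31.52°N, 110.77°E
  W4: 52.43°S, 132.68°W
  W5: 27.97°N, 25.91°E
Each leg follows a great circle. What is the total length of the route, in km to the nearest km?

61533 km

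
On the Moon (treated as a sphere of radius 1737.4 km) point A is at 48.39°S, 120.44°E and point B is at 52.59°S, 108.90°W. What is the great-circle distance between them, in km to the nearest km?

2143 km

In radians: φ₁ = -0.8446, φ₂ = -0.9179, Δλ = 130.660° = 2.2804 rad.
Haversine: a = sin²(Δφ/2) + cos φ₁ cos φ₂ sin²(Δλ/2) = 0.0013 + (0.6641)(0.6075)(0.8258) = 0.33448.
Central angle c = 2·arcsin(√a) = 1.23340 rad.
Distance = R·c = 1737.4 × 1.2334 ≈ 2143 km.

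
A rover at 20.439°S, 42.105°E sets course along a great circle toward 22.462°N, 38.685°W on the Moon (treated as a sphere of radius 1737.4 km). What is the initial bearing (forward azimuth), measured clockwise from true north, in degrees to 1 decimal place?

294.2°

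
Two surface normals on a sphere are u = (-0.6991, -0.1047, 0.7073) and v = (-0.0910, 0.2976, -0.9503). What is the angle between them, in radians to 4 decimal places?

u·v = -0.6397; |u| = 1.0000, |v| = 1.0000.
cos θ = (u·v)/(|u||v|) = -0.6397, so θ = 2.2649 rad.

2.2649 rad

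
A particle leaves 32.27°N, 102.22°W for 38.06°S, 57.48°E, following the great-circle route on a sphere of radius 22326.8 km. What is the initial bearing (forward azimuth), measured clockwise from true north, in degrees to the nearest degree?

Δλ = 159.700° = 2.7873 rad.
y = sin Δλ · cos φ₂ = (0.3469)(0.7874) = 0.2732
x = cos φ₁ sin φ₂ − sin φ₁ cos φ₂ cos Δλ = (0.8455)(-0.6165) − (0.5339)(0.7874)(-0.9379) = -0.1270
θ = atan2(y, x) = 114.93°, so the bearing is 115°.

115°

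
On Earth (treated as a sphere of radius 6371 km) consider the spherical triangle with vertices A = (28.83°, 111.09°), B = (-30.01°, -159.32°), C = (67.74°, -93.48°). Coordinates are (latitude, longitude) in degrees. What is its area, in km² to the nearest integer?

81662918 km²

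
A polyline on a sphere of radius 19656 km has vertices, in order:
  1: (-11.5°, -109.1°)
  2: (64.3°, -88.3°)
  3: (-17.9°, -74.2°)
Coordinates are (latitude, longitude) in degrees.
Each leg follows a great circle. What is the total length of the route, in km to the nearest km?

55010 km

Leg 1→2: central angle 1.3514 rad, distance 26563.7 km.
Leg 2→3: central angle 1.4472 rad, distance 28446.1 km.
Total: 26563.7 + 28446.1 ≈ 55010 km.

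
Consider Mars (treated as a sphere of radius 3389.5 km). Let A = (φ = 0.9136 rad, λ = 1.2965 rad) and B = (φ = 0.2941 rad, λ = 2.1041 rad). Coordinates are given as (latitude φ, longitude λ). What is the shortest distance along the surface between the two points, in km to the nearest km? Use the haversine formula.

Let φ₁ = 0.9136 rad, φ₂ = 0.2941 rad, and Δλ = 0.8076 rad.
Haversine: a = sin²(Δφ/2) + cos φ₁ cos φ₂ sin²(Δλ/2) = 0.0929 + (0.6109)(0.9571)(0.1544) = 0.18318.
Central angle c = 2·arcsin(√a) = 0.88454 rad.
Distance = R·c = 3389.5 × 0.8845 ≈ 2998 km.

2998 km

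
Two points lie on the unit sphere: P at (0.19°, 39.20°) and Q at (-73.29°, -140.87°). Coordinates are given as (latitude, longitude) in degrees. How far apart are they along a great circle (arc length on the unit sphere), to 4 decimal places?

1.8658

With latitudes φ₁ = 0.190°, φ₂ = -73.290° and longitude difference Δλ = 179.930°:
cos c = sin φ₁ sin φ₂ + cos φ₁ cos φ₂ cos Δλ = (0.0033)(-0.9578) + (1.0000)(0.2875)(-1.0000) = -0.29070,
so c = arccos(-0.29070) = 1.86576 rad.
On the unit sphere the arc length equals the central angle: 1.8658.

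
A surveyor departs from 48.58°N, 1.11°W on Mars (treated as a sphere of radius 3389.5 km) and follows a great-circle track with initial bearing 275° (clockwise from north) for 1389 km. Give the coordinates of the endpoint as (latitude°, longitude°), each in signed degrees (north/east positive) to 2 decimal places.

Angular distance δ = d/R = 1389/3389.5 = 0.40979 rad; initial bearing θ = 4.7997 rad.
sin φ₂ = sin φ₁ cos δ + cos φ₁ sin δ cos θ = (0.7499)(0.9172) + (0.6616)(0.3984)(0.0872) = 0.7108, so φ₂ = 45.30°.
Δλ = atan2(sin θ sin δ cos φ₁, cos δ − sin φ₁ sin φ₂) = atan2(-0.2626, 0.3842) = -34.350°.
λ₂ = -1.110° − 34.350° = -35.46°.

45.30°, -35.46°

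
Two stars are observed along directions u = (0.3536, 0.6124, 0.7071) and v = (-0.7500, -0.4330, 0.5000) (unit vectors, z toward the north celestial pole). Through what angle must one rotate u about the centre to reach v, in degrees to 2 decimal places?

100.18°

u·v = -0.1768; |u| = 1.0000, |v| = 1.0000.
cos θ = (u·v)/(|u||v|) = -0.1768, so θ = 100.18°.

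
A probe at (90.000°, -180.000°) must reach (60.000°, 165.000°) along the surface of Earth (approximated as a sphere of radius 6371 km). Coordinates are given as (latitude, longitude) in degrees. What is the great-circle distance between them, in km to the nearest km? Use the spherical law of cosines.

3336 km

In radians: φ₁ = 1.5708, φ₂ = 1.0472, Δλ = -15.000° = -0.2618 rad.
cos c = sin φ₁ sin φ₂ + cos φ₁ cos φ₂ cos Δλ = (1.0000)(0.8660) + (0.0000)(0.5000)(0.9659) = 0.86603,
so c = arccos(0.86603) = 0.52360 rad.
Distance = R·c = 6371 × 0.5236 ≈ 3336 km.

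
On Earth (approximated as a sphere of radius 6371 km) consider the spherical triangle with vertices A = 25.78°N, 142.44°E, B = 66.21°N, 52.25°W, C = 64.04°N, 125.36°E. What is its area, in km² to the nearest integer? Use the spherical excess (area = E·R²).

6319892 km²

Side lengths (central angles): a = 0.8681, b = 0.6954, c = 1.5242 rad; semiperimeter s = 1.5438.
By l'Huilier's theorem, tan(E/4) = √[tan(s/2) tan((s−a)/2) tan((s−b)/2) tan((s−c)/2)], giving spherical excess E = 0.1557 rad.
Area = E·R² = 0.1557 × (6371)² ≈ 6319892 km².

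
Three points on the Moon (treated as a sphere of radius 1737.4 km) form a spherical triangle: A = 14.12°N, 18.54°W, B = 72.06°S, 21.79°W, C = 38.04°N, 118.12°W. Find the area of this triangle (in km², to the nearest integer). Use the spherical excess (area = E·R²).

6192928 km²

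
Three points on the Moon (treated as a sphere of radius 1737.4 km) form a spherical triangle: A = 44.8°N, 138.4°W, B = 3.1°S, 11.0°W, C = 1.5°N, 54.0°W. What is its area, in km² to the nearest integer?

Side lengths (central angles): a = 0.7545, b = 1.4830, c = 2.0583 rad; semiperimeter s = 2.1479.
By l'Huilier's theorem, tan(E/4) = √[tan(s/2) tan((s−a)/2) tan((s−b)/2) tan((s−c)/2)], giving spherical excess E = 0.6133 rad.
Area = E·R² = 0.6133 × (1737.4)² ≈ 1851312 km².

1851312 km²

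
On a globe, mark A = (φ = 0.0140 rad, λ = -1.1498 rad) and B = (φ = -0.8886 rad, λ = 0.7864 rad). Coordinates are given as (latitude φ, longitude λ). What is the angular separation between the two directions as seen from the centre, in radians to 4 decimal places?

Let φ₁ = 0.0140 rad, φ₂ = -0.8886 rad, and Δλ = 1.9362 rad.
cos c = sin φ₁ sin φ₂ + cos φ₁ cos φ₂ cos Δλ = (0.0140)(-0.7762) + (0.9999)(0.6305)(-0.3573) = -0.23614,
so c = arccos(-0.23614) = 1.80919 rad.
So the angular separation is 1.8092 rad.

1.8092 rad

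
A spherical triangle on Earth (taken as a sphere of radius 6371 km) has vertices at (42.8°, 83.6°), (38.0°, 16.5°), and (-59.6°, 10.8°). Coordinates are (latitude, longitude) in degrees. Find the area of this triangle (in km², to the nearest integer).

Side lengths (central angles): a = 1.7054, b = 2.0672, c = 0.8720 rad; semiperimeter s = 2.3223.
By l'Huilier's theorem, tan(E/4) = √[tan(s/2) tan((s−a)/2) tan((s−b)/2) tan((s−c)/2)], giving spherical excess E = 1.1246 rad.
Area = E·R² = 1.1246 × (6371)² ≈ 45647176 km².

45647176 km²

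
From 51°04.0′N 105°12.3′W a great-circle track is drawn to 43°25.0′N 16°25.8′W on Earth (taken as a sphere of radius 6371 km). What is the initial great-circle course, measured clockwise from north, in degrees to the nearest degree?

With φ₁ = 0.8913, φ₂ = 0.7578, Δλ = 1.5494 rad, the forward-azimuth formula gives
θ = atan2( sin Δλ cos φ₂ , cos φ₁ sin φ₂ − sin φ₁ cos φ₂ cos Δλ ) = atan2(0.7262, 0.4198) = 59.97°.
So the initial bearing is 60°.

60°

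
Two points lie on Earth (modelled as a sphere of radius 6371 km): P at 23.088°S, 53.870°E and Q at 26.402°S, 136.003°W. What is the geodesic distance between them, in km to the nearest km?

Let φ₁ = -0.4030 rad, φ₂ = -0.4608 rad, and Δλ = 2.9693 rad.
Haversine: a = sin²(Δφ/2) + cos φ₁ cos φ₂ sin²(Δλ/2) = 0.0008 + (0.9199)(0.8957)(0.9926) = 0.81869.
Central angle c = 2·arcsin(√a) = 2.26189 rad.
Distance = R·c = 6371 × 2.2619 ≈ 14410 km.

14410 km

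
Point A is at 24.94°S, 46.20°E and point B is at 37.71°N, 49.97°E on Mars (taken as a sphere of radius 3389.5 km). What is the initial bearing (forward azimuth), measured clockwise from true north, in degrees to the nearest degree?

3°

With φ₁ = -0.4353, φ₂ = 0.6582, Δλ = 0.0658 rad, the forward-azimuth formula gives
θ = atan2( sin Δλ cos φ₂ , cos φ₁ sin φ₂ − sin φ₁ cos φ₂ cos Δλ ) = atan2(0.0520, 0.8875) = 3.35°.
So the initial bearing is 3°.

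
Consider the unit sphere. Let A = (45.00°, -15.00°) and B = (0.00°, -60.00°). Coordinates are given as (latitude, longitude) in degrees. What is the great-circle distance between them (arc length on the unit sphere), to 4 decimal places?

With latitudes φ₁ = 45.000°, φ₂ = 0.000° and longitude difference Δλ = -45.000°:
cos c = sin φ₁ sin φ₂ + cos φ₁ cos φ₂ cos Δλ = (0.7071)(0.0000) + (0.7071)(1.0000)(0.7071) = 0.50000,
so c = arccos(0.50000) = 1.04720 rad.
On the unit sphere the arc length equals the central angle: 1.0472.

1.0472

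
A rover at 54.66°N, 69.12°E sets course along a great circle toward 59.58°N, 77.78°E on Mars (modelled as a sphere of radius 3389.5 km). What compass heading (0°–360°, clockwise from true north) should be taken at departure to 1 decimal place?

With φ₁ = 0.9540, φ₂ = 1.0399, Δλ = 0.1511 rad, the forward-azimuth formula gives
θ = atan2( sin Δλ cos φ₂ , cos φ₁ sin φ₂ − sin φ₁ cos φ₂ cos Δλ ) = atan2(0.0762, 0.0905) = 40.12°.
So the initial bearing is 40.1°.

40.1°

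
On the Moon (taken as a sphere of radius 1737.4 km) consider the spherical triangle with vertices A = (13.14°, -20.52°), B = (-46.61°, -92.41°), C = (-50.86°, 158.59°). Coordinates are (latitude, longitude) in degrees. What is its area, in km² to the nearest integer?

Side lengths (central angles): a = 1.1346, b = 2.4831, c = 1.5280 rad; semiperimeter s = 2.5729.
By l'Huilier's theorem, tan(E/4) = √[tan(s/2) tan((s−a)/2) tan((s−b)/2) tan((s−c)/2)], giving spherical excess E = 1.0859 rad.
Area = E·R² = 1.0859 × (1737.4)² ≈ 3277901 km².

3277901 km²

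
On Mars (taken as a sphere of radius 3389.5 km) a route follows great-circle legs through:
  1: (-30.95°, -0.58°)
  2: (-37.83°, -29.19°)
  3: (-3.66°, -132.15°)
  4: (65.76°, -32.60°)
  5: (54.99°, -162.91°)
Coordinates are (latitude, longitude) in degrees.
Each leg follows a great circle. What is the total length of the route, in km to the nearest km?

Leg 1→2: central angle 0.4273 rad, distance 1448.3 km.
Leg 2→3: central angle 1.7089 rad, distance 5792.2 km.
Leg 3→4: central angle 1.6973 rad, distance 5753.1 km.
Leg 4→5: central angle 0.9342 rad, distance 3166.5 km.
Total: 1448.3 + 5792.2 + 5753.1 + 3166.5 ≈ 16160 km.

16160 km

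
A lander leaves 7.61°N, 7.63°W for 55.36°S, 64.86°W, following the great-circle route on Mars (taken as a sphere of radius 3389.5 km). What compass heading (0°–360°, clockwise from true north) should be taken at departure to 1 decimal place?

209.2°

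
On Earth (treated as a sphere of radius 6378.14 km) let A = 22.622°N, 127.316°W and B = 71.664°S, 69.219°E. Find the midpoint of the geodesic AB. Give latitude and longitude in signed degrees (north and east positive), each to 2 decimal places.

The central angle between A and B is δ = 2.2699 rad.
With f = 0.5, the slerp weights are sin((1−f)δ)/sin δ = 1.1843 and sin(fδ)/sin δ = 1.1843.
Weighted sum of the unit vectors: (1.1843)·(-0.5596,-0.7341,0.3846) + (1.1843)·(0.1116,0.2941,-0.9492) = (-0.5305, -0.5211, -0.6686).
Converting back: φ = atan2(z, √(x²+y²)) = -41.96°, λ = atan2(y, x) = -135.51°.

-41.96°, -135.51°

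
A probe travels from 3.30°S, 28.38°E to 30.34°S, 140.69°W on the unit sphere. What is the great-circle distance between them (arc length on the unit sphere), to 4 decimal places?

2.5268

In radians: φ₁ = -0.0576, φ₂ = -0.5295, Δλ = -169.070° = -2.9508 rad.
Haversine: a = sin²(Δφ/2) + cos φ₁ cos φ₂ sin²(Δλ/2) = 0.0547 + (0.9983)(0.8630)(0.9909) = 0.90845.
Central angle c = 2·arcsin(√a) = 2.52682 rad.
On the unit sphere the arc length equals the central angle: 2.5268.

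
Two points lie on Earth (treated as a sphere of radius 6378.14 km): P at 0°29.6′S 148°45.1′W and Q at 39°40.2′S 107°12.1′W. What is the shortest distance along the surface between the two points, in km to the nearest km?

In radians: φ₁ = -0.0086, φ₂ = -0.6924, Δλ = 41.550° = 0.7252 rad.
cos c = sin φ₁ sin φ₂ + cos φ₁ cos φ₂ cos Δλ = (-0.0086)(-0.6384) + (1.0000)(0.7697)(0.7484) = 0.58153,
so c = arccos(0.58153) = 0.95019 rad.
Distance = R·c = 6378.14 × 0.9502 ≈ 6060 km.

6060 km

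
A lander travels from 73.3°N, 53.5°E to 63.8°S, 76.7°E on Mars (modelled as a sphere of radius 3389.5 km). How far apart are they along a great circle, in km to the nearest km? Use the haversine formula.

8162 km

In radians: φ₁ = 1.2793, φ₂ = -1.1135, Δλ = 23.200° = 0.4049 rad.
Haversine: a = sin²(Δφ/2) + cos φ₁ cos φ₂ sin²(Δλ/2) = 0.8663 + (0.2874)(0.4415)(0.0404) = 0.87140.
Central angle c = 2·arcsin(√a) = 2.40804 rad.
Distance = R·c = 3389.5 × 2.4080 ≈ 8162 km.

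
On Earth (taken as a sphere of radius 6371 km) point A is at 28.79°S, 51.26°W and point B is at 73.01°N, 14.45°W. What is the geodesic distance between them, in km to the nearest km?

Let φ₁ = -0.5025 rad, φ₂ = 1.2743 rad, and Δλ = 0.6425 rad.
Haversine: a = sin²(Δφ/2) + cos φ₁ cos φ₂ sin²(Δλ/2) = 0.6022 + (0.8764)(0.2922)(0.0997) = 0.62778.
Central angle c = 2·arcsin(√a) = 1.82922 rad.
Distance = R·c = 6371 × 1.8292 ≈ 11654 km.

11654 km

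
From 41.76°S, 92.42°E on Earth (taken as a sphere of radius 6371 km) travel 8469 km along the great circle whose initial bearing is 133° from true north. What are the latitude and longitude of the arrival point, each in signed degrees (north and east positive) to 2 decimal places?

Angular distance δ = d/R = 8469/6371 = 1.32930 rad; initial bearing θ = 2.3213 rad.
sin φ₂ = sin φ₁ cos δ + cos φ₁ sin δ cos θ = (-0.6660)(0.2392) + (0.7459)(0.9710)(-0.6820) = -0.6532, so φ₂ = -40.79°.
Δλ = atan2(sin θ sin δ cos φ₁, cos δ − sin φ₁ sin φ₂) = atan2(0.5297, -0.1959) = 110.297°.
λ₂ = 92.420° + 110.297° = 202.72° → -157.28° after wrapping to (−180°, 180°].

-40.79°, -157.28°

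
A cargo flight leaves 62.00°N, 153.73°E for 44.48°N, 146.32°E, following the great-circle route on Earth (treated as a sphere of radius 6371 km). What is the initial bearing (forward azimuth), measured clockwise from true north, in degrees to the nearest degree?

197°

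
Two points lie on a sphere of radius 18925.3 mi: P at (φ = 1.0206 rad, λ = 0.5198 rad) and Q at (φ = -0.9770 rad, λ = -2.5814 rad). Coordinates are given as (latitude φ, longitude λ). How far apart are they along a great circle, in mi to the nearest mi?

Let φ₁ = 1.0206 rad, φ₂ = -0.9770 rad, and Δλ = -3.1012 rad.
cos c = sin φ₁ sin φ₂ + cos φ₁ cos φ₂ cos Δλ = (0.8524)(-0.8288) + (0.5229)(0.5595)(-0.9992) = -0.99881,
so c = arccos(-0.99881) = 3.09282 rad.
Distance = R·c = 18925.3 × 3.0928 ≈ 58533 mi.

58533 mi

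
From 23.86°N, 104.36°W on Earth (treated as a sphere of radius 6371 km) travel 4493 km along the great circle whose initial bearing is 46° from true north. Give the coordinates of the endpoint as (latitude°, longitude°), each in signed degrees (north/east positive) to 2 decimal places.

46.04°, -62.16°

Angular distance δ = d/R = 4493/6371 = 0.70523 rad; initial bearing θ = 0.8029 rad.
sin φ₂ = sin φ₁ cos δ + cos φ₁ sin δ cos θ = (0.4045)(0.7615) + (0.9145)(0.6482)(0.6947) = 0.7198, so φ₂ = 46.04°.
Δλ = atan2(sin θ sin δ cos φ₁, cos δ − sin φ₁ sin φ₂) = atan2(0.4264, 0.4703) = 42.199°.
λ₂ = -104.360° + 42.199° = -62.16°.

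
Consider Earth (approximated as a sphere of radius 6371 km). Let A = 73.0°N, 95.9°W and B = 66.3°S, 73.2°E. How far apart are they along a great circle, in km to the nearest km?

With latitudes φ₁ = 73.000°, φ₂ = -66.300° and longitude difference Δλ = 169.100°:
cos c = sin φ₁ sin φ₂ + cos φ₁ cos φ₂ cos Δλ = (0.9563)(-0.9157) + (0.2924)(0.4019)(-0.9820) = -0.99105,
so c = arccos(-0.99105) = 3.00771 rad.
Distance = R·c = 6371 × 3.0077 ≈ 19162 km.

19162 km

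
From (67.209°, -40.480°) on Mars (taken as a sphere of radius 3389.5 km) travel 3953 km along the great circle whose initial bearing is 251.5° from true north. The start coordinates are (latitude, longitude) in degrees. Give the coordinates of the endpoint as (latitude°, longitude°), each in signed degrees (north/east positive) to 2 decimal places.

14.47°, -104.68°

Angular distance δ = d/R = 3953/3389.5 = 1.16625 rad; initial bearing θ = 4.3895 rad.
sin φ₂ = sin φ₁ cos δ + cos φ₁ sin δ cos θ = (0.9219)(0.3936) + (0.3874)(0.9193)(-0.3173) = 0.2499, so φ₂ = 14.47°.
Δλ = atan2(sin θ sin δ cos φ₁, cos δ − sin φ₁ sin φ₂) = atan2(-0.3377, 0.1632) = -64.202°.
λ₂ = -40.480° − 64.202° = -104.68°.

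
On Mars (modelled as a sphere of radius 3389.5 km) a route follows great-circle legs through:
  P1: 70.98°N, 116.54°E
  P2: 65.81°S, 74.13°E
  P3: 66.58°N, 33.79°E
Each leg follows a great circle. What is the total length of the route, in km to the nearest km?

Leg P1→P2: central angle 2.4400 rad, distance 8270.3 km.
Leg P2→P3: central angle 2.3644 rad, distance 8014.2 km.
Total: 8270.3 + 8014.2 ≈ 16284 km.

16284 km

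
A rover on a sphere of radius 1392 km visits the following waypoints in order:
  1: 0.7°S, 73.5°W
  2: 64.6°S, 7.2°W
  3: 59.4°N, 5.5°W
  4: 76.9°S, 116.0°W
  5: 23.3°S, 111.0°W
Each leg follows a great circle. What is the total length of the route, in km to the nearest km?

9927 km

Leg 1→2: central angle 1.3863 rad, distance 1929.8 km.
Leg 2→3: central angle 2.1643 rad, distance 3012.7 km.
Leg 3→4: central angle 2.6440 rad, distance 3680.5 km.
Leg 4→5: central angle 0.9365 rad, distance 1303.6 km.
Total: 1929.8 + 3012.7 + 3680.5 + 1303.6 ≈ 9927 km.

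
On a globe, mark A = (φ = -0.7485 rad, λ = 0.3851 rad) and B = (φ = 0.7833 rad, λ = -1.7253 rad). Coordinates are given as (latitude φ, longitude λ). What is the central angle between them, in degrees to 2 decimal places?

In radians: φ₁ = -0.7485, φ₂ = 0.7833, Δλ = -120.917° = -2.1104 rad.
Haversine: a = sin²(Δφ/2) + cos φ₁ cos φ₂ sin²(Δλ/2) = 0.4805 + (0.7327)(0.7086)(0.7569) = 0.87348.
Central angle c = 2·arcsin(√a) = 2.41428 rad.
So the angular separation is 138.33°.

138.33°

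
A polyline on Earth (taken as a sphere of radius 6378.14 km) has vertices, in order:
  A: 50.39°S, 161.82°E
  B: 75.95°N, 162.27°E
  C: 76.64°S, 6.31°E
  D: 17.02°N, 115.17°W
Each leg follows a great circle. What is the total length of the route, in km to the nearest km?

46112 km

Leg A→B: central angle 2.2051 rad, distance 14064.1 km.
Leg B→C: central angle 3.0422 rad, distance 19403.4 km.
Leg C→D: central angle 1.9825 rad, distance 12644.6 km.
Total: 14064.1 + 19403.4 + 12644.6 ≈ 46112 km.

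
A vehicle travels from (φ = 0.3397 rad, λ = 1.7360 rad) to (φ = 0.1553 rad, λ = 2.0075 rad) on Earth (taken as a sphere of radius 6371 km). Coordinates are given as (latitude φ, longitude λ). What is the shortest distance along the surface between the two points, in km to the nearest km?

With latitudes φ₁ = 19.463°, φ₂ = 8.898° and longitude difference Δλ = 15.556°:
cos c = sin φ₁ sin φ₂ + cos φ₁ cos φ₂ cos Δλ = (0.3332)(0.1547) + (0.9429)(0.9880)(0.9634) = 0.94893,
so c = arccos(0.94893) = 0.32099 rad.
Distance = R·c = 6371 × 0.3210 ≈ 2045 km.

2045 km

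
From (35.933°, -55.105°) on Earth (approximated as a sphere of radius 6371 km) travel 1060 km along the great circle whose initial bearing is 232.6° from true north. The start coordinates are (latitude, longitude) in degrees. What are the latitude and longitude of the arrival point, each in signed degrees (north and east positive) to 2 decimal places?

29.82°, -63.83°

Angular distance δ = d/R = 1060/6371 = 0.16638 rad; initial bearing θ = 4.0596 rad.
sin φ₂ = sin φ₁ cos δ + cos φ₁ sin δ cos θ = (0.5868)(0.9862) + (0.8097)(0.1656)(-0.6074) = 0.4973, so φ₂ = 29.82°.
Δλ = atan2(sin θ sin δ cos φ₁, cos δ − sin φ₁ sin φ₂) = atan2(-0.1065, 0.6944) = -8.722°.
λ₂ = -55.105° − 8.722° = -63.83°.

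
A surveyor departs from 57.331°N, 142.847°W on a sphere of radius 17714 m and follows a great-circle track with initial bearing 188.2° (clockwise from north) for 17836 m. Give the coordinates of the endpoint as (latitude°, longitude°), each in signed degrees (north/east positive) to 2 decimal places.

Angular distance δ = d/R = 17836/17714 = 1.00689 rad; initial bearing θ = 3.2847 rad.
sin φ₂ = sin φ₁ cos δ + cos φ₁ sin δ cos θ = (0.8418)(0.5345) + (0.5398)(0.8452)(-0.9898) = -0.0016, so φ₂ = -0.09°.
Δλ = atan2(sin θ sin δ cos φ₁, cos δ − sin φ₁ sin φ₂) = atan2(-0.0651, 0.5358) = -6.924°.
λ₂ = -142.847° − 6.924° = -149.77°.

-0.09°, -149.77°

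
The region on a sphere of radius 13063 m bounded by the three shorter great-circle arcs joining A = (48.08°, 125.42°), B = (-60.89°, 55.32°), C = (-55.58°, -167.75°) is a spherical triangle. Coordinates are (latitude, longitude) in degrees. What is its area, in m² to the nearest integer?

318432083 m²

Side lengths (central angles): a = 1.0241, b = 2.0547, c = 2.1406 rad; semiperimeter s = 2.6097.
By l'Huilier's theorem, tan(E/4) = √[tan(s/2) tan((s−a)/2) tan((s−b)/2) tan((s−c)/2)], giving spherical excess E = 1.8661 rad.
Area = E·R² = 1.8661 × (13063)² ≈ 318432083 m².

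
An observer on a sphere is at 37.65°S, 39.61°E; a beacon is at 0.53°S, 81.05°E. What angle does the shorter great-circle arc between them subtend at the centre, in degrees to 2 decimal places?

53.19°

In radians: φ₁ = -0.6571, φ₂ = -0.0093, Δλ = 41.440° = 0.7233 rad.
Haversine: a = sin²(Δφ/2) + cos φ₁ cos φ₂ sin²(Δλ/2) = 0.1013 + (0.7918)(1.0000)(0.1252) = 0.20042.
Central angle c = 2·arcsin(√a) = 0.92834 rad.
So the angular separation is 53.19°.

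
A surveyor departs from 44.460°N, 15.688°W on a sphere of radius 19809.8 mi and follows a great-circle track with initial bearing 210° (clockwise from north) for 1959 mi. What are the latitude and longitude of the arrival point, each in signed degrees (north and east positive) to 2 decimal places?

Angular distance δ = d/R = 1959/19809.8 = 0.09889 rad; initial bearing θ = 3.6652 rad.
sin φ₂ = sin φ₁ cos δ + cos φ₁ sin δ cos θ = (0.7004)(0.9951) + (0.7137)(0.0987)(-0.8660) = 0.6360, so φ₂ = 39.49°.
Δλ = atan2(sin θ sin δ cos φ₁, cos δ − sin φ₁ sin φ₂) = atan2(-0.0352, 0.5497) = -3.668°.
λ₂ = -15.688° − 3.668° = -19.36°.

39.49°, -19.36°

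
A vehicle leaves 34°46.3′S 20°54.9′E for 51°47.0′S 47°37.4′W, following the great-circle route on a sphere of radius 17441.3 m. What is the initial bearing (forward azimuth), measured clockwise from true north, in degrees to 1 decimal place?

Δλ = -68.538° = -1.1962 rad.
y = sin Δλ · cos φ₂ = (-0.9307)(0.6186) = -0.5757
x = cos φ₁ sin φ₂ − sin φ₁ cos φ₂ cos Δλ = (0.8214)(-0.7857) − (-0.5703)(0.6186)(0.3659) = -0.5163
θ = atan2(y, x) = -131.88°; adding 360° gives 228.1°.

228.1°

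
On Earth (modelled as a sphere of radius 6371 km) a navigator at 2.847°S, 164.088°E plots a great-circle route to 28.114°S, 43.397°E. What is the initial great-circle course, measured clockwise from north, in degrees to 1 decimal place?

Δλ = -120.691° = -2.1065 rad.
y = sin Δλ · cos φ₂ = (-0.8599)(0.8820) = -0.7585
x = cos φ₁ sin φ₂ − sin φ₁ cos φ₂ cos Δλ = (0.9988)(-0.4712) − (-0.0497)(0.8820)(-0.5104) = -0.4930
θ = atan2(y, x) = -123.02°; adding 360° gives 237.0°.

237.0°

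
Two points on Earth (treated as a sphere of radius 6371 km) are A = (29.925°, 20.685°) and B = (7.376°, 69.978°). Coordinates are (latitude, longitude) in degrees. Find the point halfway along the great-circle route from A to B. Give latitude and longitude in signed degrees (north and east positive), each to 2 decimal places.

The central angle between A and B is δ = 0.8962 rad.
With f = 0.5, the slerp weights are sin((1−f)δ)/sin δ = 0.5548 and sin(fδ)/sin δ = 0.5548.
Weighted sum of the unit vectors: (0.5548)·(0.8108,0.3061,0.4989) + (0.5548)·(0.3395,0.9318,0.1284) = (0.6382, 0.6868, 0.3480).
Converting back: φ = atan2(z, √(x²+y²)) = 20.36°, λ = atan2(y, x) = 47.10°.

20.36°, 47.10°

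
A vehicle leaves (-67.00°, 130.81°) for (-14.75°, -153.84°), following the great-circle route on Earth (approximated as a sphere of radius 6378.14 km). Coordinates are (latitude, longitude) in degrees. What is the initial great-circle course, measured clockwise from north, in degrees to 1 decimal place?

Δλ = 75.350° = 1.3151 rad.
y = sin Δλ · cos φ₂ = (0.9675)(0.9670) = 0.9356
x = cos φ₁ sin φ₂ − sin φ₁ cos φ₂ cos Δλ = (0.3907)(-0.2546) − (-0.9205)(0.9670)(0.2529) = 0.1257
θ = atan2(y, x) = 82.35°, so the bearing is 82.4°.

82.4°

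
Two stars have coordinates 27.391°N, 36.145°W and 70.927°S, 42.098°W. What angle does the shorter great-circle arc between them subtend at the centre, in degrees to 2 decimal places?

In radians: φ₁ = 0.4781, φ₂ = -1.2379, Δλ = -5.953° = -0.1039 rad.
cos c = sin φ₁ sin φ₂ + cos φ₁ cos φ₂ cos Δλ = (0.4601)(-0.9451) + (0.8879)(0.3268)(0.9946) = -0.14623,
so c = arccos(-0.14623) = 1.71755 rad.
So the angular separation is 98.41°.

98.41°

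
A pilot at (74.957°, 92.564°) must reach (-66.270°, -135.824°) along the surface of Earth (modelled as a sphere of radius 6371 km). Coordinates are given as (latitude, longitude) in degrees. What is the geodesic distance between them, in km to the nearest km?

18063 km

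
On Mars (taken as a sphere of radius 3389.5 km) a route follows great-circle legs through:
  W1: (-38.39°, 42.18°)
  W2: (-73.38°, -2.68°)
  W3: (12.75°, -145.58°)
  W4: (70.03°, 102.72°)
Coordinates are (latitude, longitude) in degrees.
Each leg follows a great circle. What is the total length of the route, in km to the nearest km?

Leg W1→W2: central angle 0.7167 rad, distance 2429.3 km.
Leg W2→W3: central angle 2.0197 rad, distance 6845.8 km.
Leg W3→W4: central angle 1.4864 rad, distance 5038.3 km.
Total: 2429.3 + 6845.8 + 5038.3 ≈ 14313 km.

14313 km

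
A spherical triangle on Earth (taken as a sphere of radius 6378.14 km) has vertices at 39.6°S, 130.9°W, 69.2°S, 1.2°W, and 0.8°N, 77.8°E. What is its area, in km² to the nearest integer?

Side lengths (central angles): a = 1.5161, b = 2.3250, c = 1.1361 rad; semiperimeter s = 2.4886.
By l'Huilier's theorem, tan(E/4) = √[tan(s/2) tan((s−a)/2) tan((s−b)/2) tan((s−c)/2)], giving spherical excess E = 1.2405 rad.
Area = E·R² = 1.2405 × (6378.14)² ≈ 50465699 km².

50465699 km²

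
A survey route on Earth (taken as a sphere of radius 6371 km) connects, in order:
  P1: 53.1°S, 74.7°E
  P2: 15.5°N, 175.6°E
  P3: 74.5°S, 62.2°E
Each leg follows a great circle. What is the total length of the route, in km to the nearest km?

Leg P1→P2: central angle 1.8998 rad, distance 12103.7 km.
Leg P2→P3: central angle 1.9388 rad, distance 12352.4 km.
Total: 12103.7 + 12352.4 ≈ 24456 km.

24456 km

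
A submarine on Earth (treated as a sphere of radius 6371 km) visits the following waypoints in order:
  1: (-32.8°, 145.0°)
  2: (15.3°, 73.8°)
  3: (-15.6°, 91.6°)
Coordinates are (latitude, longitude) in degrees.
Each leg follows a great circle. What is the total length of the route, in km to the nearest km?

13205 km

Leg 1→2: central angle 1.4522 rad, distance 9251.8 km.
Leg 2→3: central angle 0.6205 rad, distance 3953.2 km.
Total: 9251.8 + 3953.2 ≈ 13205 km.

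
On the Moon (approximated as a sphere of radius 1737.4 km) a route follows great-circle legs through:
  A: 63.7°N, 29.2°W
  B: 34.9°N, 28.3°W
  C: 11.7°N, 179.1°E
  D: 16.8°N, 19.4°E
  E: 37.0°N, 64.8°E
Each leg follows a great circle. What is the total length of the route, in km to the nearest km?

Leg A→B: central angle 0.5027 rad, distance 873.5 km.
Leg B→C: central angle 2.2105 rad, distance 3840.6 km.
Leg C→D: central angle 2.5332 rad, distance 4401.3 km.
Leg D→E: central angle 0.7802 rad, distance 1355.5 km.
Total: 873.5 + 3840.6 + 4401.3 + 1355.5 ≈ 10471 km.

10471 km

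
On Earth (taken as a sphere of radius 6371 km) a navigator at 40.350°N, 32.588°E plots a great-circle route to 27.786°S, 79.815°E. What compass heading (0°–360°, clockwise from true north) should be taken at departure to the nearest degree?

Δλ = 47.227° = 0.8243 rad.
y = sin Δλ · cos φ₂ = (0.7340)(0.8847) = 0.6494
x = cos φ₁ sin φ₂ − sin φ₁ cos φ₂ cos Δλ = (0.7621)(-0.4662) − (0.6475)(0.8847)(0.6791) = -0.7443
θ = atan2(y, x) = 138.89°, so the bearing is 139°.

139°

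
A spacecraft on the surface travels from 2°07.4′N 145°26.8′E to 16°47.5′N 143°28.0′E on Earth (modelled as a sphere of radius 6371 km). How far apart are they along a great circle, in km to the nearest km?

In radians: φ₁ = 0.0371, φ₂ = 0.2931, Δλ = -1.980° = -0.0346 rad.
cos c = sin φ₁ sin φ₂ + cos φ₁ cos φ₂ cos Δλ = (0.0371)(0.2889) + (0.9993)(0.9574)(0.9994) = 0.96684,
so c = arccos(0.96684) = 0.25826 rad.
Distance = R·c = 6371 × 0.2583 ≈ 1645 km.

1645 km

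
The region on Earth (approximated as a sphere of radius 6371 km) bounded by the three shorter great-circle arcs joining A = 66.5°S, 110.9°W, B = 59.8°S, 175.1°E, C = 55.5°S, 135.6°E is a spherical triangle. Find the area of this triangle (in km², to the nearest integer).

Side lengths (central angles): a = 0.3706, b = 0.8423, c = 0.5588 rad; semiperimeter s = 0.8859.
By l'Huilier's theorem, tan(E/4) = √[tan(s/2) tan((s−a)/2) tan((s−b)/2) tan((s−c)/2)], giving spherical excess E = 0.0847 rad.
Area = E·R² = 0.0847 × (6371)² ≈ 3439632 km².

3439632 km²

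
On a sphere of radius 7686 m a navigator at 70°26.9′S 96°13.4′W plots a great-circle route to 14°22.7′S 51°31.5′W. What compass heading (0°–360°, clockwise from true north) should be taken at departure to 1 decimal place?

Δλ = 44.698° = 0.7801 rad.
y = sin Δλ · cos φ₂ = (0.7034)(0.9687) = 0.6813
x = cos φ₁ sin φ₂ − sin φ₁ cos φ₂ cos Δλ = (0.3347)(-0.2483) − (-0.9423)(0.9687)(0.7108) = 0.5657
θ = atan2(y, x) = 50.30°, so the bearing is 50.3°.

50.3°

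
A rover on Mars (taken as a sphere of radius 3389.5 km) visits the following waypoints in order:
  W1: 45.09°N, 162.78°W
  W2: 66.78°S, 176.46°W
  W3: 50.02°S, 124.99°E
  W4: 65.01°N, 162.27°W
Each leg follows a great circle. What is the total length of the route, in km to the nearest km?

16178 km

Leg W1→W2: central angle 1.9610 rad, distance 6646.9 km.
Leg W2→W3: central angle 0.5802 rad, distance 1966.5 km.
Leg W3→W4: central angle 2.2319 rad, distance 7565.0 km.
Total: 6646.9 + 1966.5 + 7565.0 ≈ 16178 km.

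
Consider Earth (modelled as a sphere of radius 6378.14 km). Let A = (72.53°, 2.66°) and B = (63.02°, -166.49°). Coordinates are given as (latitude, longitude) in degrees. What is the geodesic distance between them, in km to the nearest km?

4926 km

Let φ₁ = 1.2659 rad, φ₂ = 1.0999 rad, and Δλ = -2.9522 rad.
Haversine: a = sin²(Δφ/2) + cos φ₁ cos φ₂ sin²(Δλ/2) = 0.0069 + (0.3002)(0.4537)(0.9911) = 0.14185.
Central angle c = 2·arcsin(√a) = 0.77232 rad.
Distance = R·c = 6378.14 × 0.7723 ≈ 4926 km.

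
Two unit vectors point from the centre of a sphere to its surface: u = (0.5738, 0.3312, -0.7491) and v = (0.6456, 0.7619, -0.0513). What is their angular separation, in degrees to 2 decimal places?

48.61°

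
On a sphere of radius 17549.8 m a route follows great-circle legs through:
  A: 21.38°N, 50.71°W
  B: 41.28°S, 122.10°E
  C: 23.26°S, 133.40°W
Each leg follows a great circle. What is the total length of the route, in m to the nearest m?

Leg A→B: central angle 2.7785 rad, distance 48761.3 m.
Leg B→C: central angle 1.4830 rad, distance 26026.6 m.
Total: 48761.3 + 26026.6 ≈ 74788 m.

74788 m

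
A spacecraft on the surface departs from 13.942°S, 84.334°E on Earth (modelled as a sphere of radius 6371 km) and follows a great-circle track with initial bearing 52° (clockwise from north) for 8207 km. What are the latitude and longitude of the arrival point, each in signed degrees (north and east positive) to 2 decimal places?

30.44°, 145.70°

Angular distance δ = d/R = 8207/6371 = 1.28818 rad; initial bearing θ = 0.9076 rad.
sin φ₂ = sin φ₁ cos δ + cos φ₁ sin δ cos θ = (-0.2409)(0.2789) + (0.9705)(0.9603)(0.6157) = 0.5066, so φ₂ = 30.44°.
Δλ = atan2(sin θ sin δ cos φ₁, cos δ − sin φ₁ sin φ₂) = atan2(0.7345, 0.4009) = 61.370°.
λ₂ = 84.334° + 61.370° = 145.70°.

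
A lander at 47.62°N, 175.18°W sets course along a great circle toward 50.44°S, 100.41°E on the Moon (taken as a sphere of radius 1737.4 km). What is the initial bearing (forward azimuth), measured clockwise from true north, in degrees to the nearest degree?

With φ₁ = 0.8311, φ₂ = -0.8803, Δλ = -1.4732 rad, the forward-azimuth formula gives
θ = atan2( sin Δλ cos φ₂ , cos φ₁ sin φ₂ − sin φ₁ cos φ₂ cos Δλ ) = atan2(-0.6339, -0.5655) = -131.74°.
Adding 360° brings this into [0°, 360°): 228°.

228°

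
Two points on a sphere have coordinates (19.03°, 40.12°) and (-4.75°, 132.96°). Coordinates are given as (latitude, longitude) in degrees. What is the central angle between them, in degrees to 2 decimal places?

94.23°

Let φ₁ = 0.3321 rad, φ₂ = -0.0829 rad, and Δλ = 1.6204 rad.
cos c = sin φ₁ sin φ₂ + cos φ₁ cos φ₂ cos Δλ = (0.3261)(-0.0828) + (0.9453)(0.9966)(-0.0495) = -0.07368,
so c = arccos(-0.07368) = 1.64454 rad.
So the angular separation is 94.23°.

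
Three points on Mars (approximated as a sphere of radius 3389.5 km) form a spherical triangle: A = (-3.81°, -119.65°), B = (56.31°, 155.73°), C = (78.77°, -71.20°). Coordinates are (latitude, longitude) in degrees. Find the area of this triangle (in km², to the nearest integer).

8139837 km²

Side lengths (central angles): a = 0.7342, b = 1.5070, c = 1.5742 rad; semiperimeter s = 1.9077.
By l'Huilier's theorem, tan(E/4) = √[tan(s/2) tan((s−a)/2) tan((s−b)/2) tan((s−c)/2)], giving spherical excess E = 0.7085 rad.
Area = E·R² = 0.7085 × (3389.5)² ≈ 8139837 km².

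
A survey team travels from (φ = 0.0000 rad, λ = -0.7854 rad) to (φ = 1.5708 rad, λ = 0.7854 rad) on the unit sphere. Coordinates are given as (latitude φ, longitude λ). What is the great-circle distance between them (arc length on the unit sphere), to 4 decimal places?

In radians: φ₁ = 0.0000, φ₂ = 1.5708, Δλ = 90.000° = 1.5708 rad.
cos c = sin φ₁ sin φ₂ + cos φ₁ cos φ₂ cos Δλ = (0.0000)(1.0000) + (1.0000)(-0.0000)(-0.0000) = 0.00000,
so c = arccos(0.00000) = 1.57080 rad.
On the unit sphere the arc length equals the central angle: 1.5708.

1.5708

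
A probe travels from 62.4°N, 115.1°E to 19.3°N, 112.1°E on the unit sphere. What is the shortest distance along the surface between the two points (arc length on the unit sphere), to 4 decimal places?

With latitudes φ₁ = 62.400°, φ₂ = 19.300° and longitude difference Δλ = -3.000°:
cos c = sin φ₁ sin φ₂ + cos φ₁ cos φ₂ cos Δλ = (0.8862)(0.3305) + (0.4633)(0.9438)(0.9986) = 0.72956,
so c = arccos(0.72956) = 0.75311 rad.
On the unit sphere the arc length equals the central angle: 0.7531.

0.7531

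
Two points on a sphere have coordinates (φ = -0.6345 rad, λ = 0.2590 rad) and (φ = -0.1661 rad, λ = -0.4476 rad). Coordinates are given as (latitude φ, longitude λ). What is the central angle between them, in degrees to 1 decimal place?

In radians: φ₁ = -0.6345, φ₂ = -0.1661, Δλ = -40.485° = -0.7066 rad.
Haversine: a = sin²(Δφ/2) + cos φ₁ cos φ₂ sin²(Δλ/2) = 0.0539 + (0.8054)(0.9862)(0.1197) = 0.14894.
Central angle c = 2·arcsin(√a) = 0.79243 rad.
So the angular separation is 45.4°.

45.4°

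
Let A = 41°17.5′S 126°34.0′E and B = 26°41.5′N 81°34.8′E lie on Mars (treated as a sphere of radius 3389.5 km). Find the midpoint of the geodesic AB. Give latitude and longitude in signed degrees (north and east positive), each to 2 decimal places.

Central angle δ = 1.3915 rad. Interpolating on the sphere with fraction f = 0.5:
P = [sin((1−f)δ)·A + sin(fδ)·B] / sin δ = 0.6514·A + 0.6514·B in Cartesian coordinates,
giving P = (-0.2064, 0.9688, -0.1373), i.e. latitude -7.89°, longitude 102.02°.

-7.89°, 102.02°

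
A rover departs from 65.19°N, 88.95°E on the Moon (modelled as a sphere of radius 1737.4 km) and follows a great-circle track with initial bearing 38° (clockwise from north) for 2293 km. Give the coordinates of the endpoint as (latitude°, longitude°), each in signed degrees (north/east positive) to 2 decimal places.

Angular distance δ = d/R = 2293/1737.4 = 1.31979 rad; initial bearing θ = 0.6632 rad.
sin φ₂ = sin φ₁ cos δ + cos φ₁ sin δ cos θ = (0.9077)(0.2484) + (0.4196)(0.9687)(0.7880) = 0.5458, so φ₂ = 33.08°.
Δλ = atan2(sin θ sin δ cos φ₁, cos δ − sin φ₁ sin φ₂) = atan2(0.2502, -0.2470) = 134.626°.
λ₂ = 88.950° + 134.626° = 223.58° → -136.42° after wrapping to (−180°, 180°].

33.08°, -136.42°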